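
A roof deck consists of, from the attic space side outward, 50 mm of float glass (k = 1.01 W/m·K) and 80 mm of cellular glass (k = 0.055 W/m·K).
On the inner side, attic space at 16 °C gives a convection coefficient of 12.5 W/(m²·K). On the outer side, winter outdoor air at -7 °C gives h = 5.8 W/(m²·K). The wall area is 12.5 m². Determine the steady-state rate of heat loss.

Q ≈ 164 W

Using the resistance-network approach (series):
R_inner film = 1/(h_i·A) = 1/(12.5×12.5) = 0.0064 K/W
R_float glass = L/(kA) = 0.05/(1.01×12.5) = 0.00396 K/W
R_cellular glass = L/(kA) = 0.08/(0.055×12.5) = 0.1164 K/W
R_outer film = 1/(h_o·A) = 1/(5.8×12.5) = 0.01379 K/W
R_total = 0.1405 K/W
Q = ΔT / R_total = 23 / 0.1405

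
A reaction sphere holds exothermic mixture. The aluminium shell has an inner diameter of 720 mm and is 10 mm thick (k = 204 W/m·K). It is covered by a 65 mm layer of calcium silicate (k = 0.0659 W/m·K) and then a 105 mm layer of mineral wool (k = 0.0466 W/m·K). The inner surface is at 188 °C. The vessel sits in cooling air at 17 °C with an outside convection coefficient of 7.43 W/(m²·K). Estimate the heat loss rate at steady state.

Q ≈ 133 W

Radial (spherical) resistances in series:
R_aluminium shell = (1/0.36 − 1/0.37)/(4π×204) = 2.929×10^-5 K/W
R_calcium silicate = (1/0.37 − 1/0.435)/(4π×0.0659) = 0.4877 K/W
R_mineral wool = (1/0.435 − 1/0.54)/(4π×0.0466) = 0.7633 K/W
R_outer film = 1/(h·4πr_o²) = 1/(7.43×4π×0.54²) = 0.03673 K/W
R_total = 1.288 K/W
Q = ΔT/R_total = 171/1.288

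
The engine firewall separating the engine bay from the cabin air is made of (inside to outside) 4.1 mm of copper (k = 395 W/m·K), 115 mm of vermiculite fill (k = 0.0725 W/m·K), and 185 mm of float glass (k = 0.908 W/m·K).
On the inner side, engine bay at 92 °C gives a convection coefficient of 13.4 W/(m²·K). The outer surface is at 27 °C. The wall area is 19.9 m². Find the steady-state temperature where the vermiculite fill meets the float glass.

Treating each layer as a thermal resistance in series:
R_inner film = 1/(h_i·A) = 1/(13.4×19.9) = 0.00375 K/W
R_copper = L/(kA) = 0.0041/(395×19.9) = 5.216×10^-7 K/W
R_vermiculite fill = L/(kA) = 0.115/(0.0725×19.9) = 0.07971 K/W
R_float glass = L/(kA) = 0.185/(0.908×19.9) = 0.01024 K/W
R_total = 0.0937 K/W;  Q = ΔT/R_total = 65/0.0937 = 693.7 W
T_interface = T_inner − Q·ΣR(inner→interface) = 92 − 694×0.08346

T ≈ 34.1 °C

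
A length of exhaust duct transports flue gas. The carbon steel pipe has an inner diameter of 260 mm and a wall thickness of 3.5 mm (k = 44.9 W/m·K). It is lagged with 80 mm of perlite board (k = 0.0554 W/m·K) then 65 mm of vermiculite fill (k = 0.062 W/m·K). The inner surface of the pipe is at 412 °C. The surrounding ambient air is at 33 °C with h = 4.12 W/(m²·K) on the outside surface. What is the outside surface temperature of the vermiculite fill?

T ≈ 57.2 °C

Per-layer cylindrical resistances, series-summed:
R_carbon steel pipe wall = ln(133.5/130)/(2π×44.9×1) = 9.417×10^-5 K/W
R_perlite board = ln(213.5/133.5)/(2π×0.0554×1) = 1.349 K/W
R_vermiculite fill = ln(278.5/213.5)/(2π×0.062×1) = 0.6823 K/W
R_outer film = 1/(h_o·2πr_oL) = 1/(4.12×2π×0.2785×1) = 0.1387 K/W
R_total = 2.17 K/W
Q = ΔT/R_total = 379/2.17
Q = 175 W/m
T_interface = T_inner − Q·ΣR(inner→interface) = 412 − 175×2.031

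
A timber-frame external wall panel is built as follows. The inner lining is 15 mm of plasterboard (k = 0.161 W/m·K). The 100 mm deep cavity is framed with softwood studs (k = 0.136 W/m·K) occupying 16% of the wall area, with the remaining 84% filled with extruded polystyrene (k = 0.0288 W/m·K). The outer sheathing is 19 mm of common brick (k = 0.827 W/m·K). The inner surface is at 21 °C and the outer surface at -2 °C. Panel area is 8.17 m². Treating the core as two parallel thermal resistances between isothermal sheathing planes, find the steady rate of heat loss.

Q ≈ 82 W

Sheathing layers in series; stud and cavity paths in parallel between them.
R_inner = 0.015/(0.161×8.17) = 0.0114 K/W
R_stud  = 0.1/(0.136×0.16×8.17) = 0.5625 K/W
R_cav   = 0.1/(0.0288×0.84×8.17) = 0.5059 K/W
1/R_core = 1/R_stud + 1/R_cav → R_core = 0.2664 K/W
R_outer = 0.019/(0.827×8.17) = 0.002812 K/W
R_total = 0.2806 K/W
Q = ΔT/R_total = 23/0.2806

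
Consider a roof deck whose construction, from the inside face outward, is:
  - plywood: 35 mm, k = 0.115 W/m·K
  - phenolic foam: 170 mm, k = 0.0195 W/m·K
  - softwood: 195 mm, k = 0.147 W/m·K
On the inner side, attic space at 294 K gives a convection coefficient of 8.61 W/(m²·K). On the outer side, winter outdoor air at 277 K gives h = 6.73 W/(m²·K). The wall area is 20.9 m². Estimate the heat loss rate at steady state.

Model the wall as resistances in series:
R_inner film = 1/(h_i·A) = 1/(8.61×20.9) = 0.005557 K/W
R_plywood = L/(kA) = 0.035/(0.115×20.9) = 0.01456 K/W
R_phenolic foam = L/(kA) = 0.17/(0.0195×20.9) = 0.4171 K/W
R_softwood = L/(kA) = 0.195/(0.147×20.9) = 0.06347 K/W
R_outer film = 1/(h_o·A) = 1/(6.73×20.9) = 0.007109 K/W
R_total = 0.5078 K/W
Q = ΔT / R_total = 17 / 0.5078

Q ≈ 33.5 W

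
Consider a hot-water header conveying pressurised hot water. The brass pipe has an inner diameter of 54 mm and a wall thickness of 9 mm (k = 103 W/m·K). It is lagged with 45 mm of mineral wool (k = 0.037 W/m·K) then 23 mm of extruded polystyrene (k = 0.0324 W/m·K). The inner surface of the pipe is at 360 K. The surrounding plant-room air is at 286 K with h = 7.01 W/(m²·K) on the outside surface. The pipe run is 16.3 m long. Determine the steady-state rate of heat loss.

Radial resistances (cylindrical: R_cond = ln(r_o/r_i)/(2πkL), R_conv = 1/(h·2πrL)):
R_brass pipe wall = ln(36/27)/(2π×103×16.3) = 2.727×10^-5 K/W
R_mineral wool = ln(81/36)/(2π×0.037×16.3) = 0.214 K/W
R_extruded polystyrene = ln(104/81)/(2π×0.0324×16.3) = 0.07532 K/W
R_outer film = 1/(h_o·2πr_oL) = 1/(7.01×2π×0.104×16.3) = 0.01339 K/W
R_total = 0.3027 K/W
Q = ΔT/R_total = 74/0.3027

Q ≈ 244 W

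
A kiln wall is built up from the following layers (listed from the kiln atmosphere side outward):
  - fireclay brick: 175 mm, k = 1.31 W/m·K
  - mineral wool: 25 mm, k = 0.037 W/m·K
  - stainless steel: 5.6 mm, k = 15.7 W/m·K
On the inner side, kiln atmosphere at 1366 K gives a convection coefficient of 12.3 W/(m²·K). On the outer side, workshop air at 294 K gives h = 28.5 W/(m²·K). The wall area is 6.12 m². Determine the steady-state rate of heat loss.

Treating each layer as a thermal resistance in series:
R_inner film = 1/(h_i·A) = 1/(12.3×6.12) = 0.01328 K/W
R_fireclay brick = L/(kA) = 0.175/(1.31×6.12) = 0.02183 K/W
R_mineral wool = L/(kA) = 0.025/(0.037×6.12) = 0.1104 K/W
R_stainless steel = L/(kA) = 0.0056/(15.7×6.12) = 5.828×10^-5 K/W
R_outer film = 1/(h_o·A) = 1/(28.5×6.12) = 0.005733 K/W
R_total = 0.1513 K/W
Q = ΔT / R_total = 1072 / 0.1513

Q ≈ 7080 W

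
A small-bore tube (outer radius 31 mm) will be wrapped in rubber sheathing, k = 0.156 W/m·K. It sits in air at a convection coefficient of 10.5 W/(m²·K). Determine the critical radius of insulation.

r_cr ≈ 14.9 mm

For a cylinder r_cr = k/h = 0.156/10.5
r_cr = 14.9 mm; since the bare radius (31 mm) is above r_cr, any added insulation will reduce heat loss.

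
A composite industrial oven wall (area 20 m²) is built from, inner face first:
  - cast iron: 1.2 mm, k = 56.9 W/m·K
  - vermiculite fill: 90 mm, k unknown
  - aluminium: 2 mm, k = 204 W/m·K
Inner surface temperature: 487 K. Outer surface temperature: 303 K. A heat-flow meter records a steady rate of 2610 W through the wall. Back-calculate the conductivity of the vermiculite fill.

Thermal resistances in series:
R_cast iron = L/(kA) = 0.0012/(56.9×20) = 1.054×10^-6 K/W
R_aluminium = L/(kA) = 0.002/(204×20) = 4.902×10^-7 K/W
Sum of known resistances R_other = 1.545×10^-6 K/W
Total R = ΔT/Q = 184/2610 = 0.0705 K/W
R_vermiculite fill = R_total − R_other = 0.0705 K/W
k = L/(R·A) = 0.09/(0.0705×20)

k ≈ 0.0638 W/(m·K)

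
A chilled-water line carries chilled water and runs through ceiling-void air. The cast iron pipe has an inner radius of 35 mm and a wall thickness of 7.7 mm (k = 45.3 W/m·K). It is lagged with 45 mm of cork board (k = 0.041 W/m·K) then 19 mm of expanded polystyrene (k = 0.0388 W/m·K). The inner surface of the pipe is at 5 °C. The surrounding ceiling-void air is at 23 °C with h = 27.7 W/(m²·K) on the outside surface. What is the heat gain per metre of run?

Cylindrical conduction, so R = ln(r₂/r₁)/(2πkL) per layer, in series:
R_cast iron pipe wall = ln(42.7/35)/(2π×45.3×1) = 6.986×10^-4 K/W
R_cork board = ln(87.7/42.7)/(2π×0.041×1) = 2.794 K/W
R_expanded polystyrene = ln(106.7/87.7)/(2π×0.0388×1) = 0.8044 K/W
R_outer film = 1/(h_o·2πr_oL) = 1/(27.7×2π×0.1067×1) = 0.05385 K/W
R_total = 3.653 K/W
Q = ΔT/R_total = 18/3.653

q′ ≈ 4.93 W/m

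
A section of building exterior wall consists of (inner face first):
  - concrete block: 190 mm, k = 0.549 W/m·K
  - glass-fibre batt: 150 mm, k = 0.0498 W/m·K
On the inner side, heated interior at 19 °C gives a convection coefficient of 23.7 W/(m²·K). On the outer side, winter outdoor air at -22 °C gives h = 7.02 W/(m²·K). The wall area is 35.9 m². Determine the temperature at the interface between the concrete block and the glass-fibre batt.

Model the wall as resistances in series:
R_inner film = 1/(h_i·A) = 1/(23.7×35.9) = 0.001175 K/W
R_concrete block = L/(kA) = 0.19/(0.549×35.9) = 0.00964 K/W
R_glass-fibre batt = L/(kA) = 0.15/(0.0498×35.9) = 0.0839 K/W
R_outer film = 1/(h_o·A) = 1/(7.02×35.9) = 0.003968 K/W
R_total = 0.09868 K/W;  Q = ΔT/R_total = 41/0.09868 = 415.5 W
T_interface = T_inner − Q·ΣR(inner→interface) = 19 − 415×0.01082

T ≈ 14.5 °C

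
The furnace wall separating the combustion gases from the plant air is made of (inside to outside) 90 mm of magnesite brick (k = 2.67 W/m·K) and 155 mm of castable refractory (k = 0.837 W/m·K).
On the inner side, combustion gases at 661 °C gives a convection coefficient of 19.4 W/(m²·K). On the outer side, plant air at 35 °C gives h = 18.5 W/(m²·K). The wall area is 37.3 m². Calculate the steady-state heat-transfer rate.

Thermal resistances in series:
R_inner film = 1/(h_i·A) = 1/(19.4×37.3) = 0.001382 K/W
R_magnesite brick = L/(kA) = 0.09/(2.67×37.3) = 9.037×10^-4 K/W
R_castable refractory = L/(kA) = 0.155/(0.837×37.3) = 0.004965 K/W
R_outer film = 1/(h_o·A) = 1/(18.5×37.3) = 0.001449 K/W
R_total = 0.0087 K/W
Q = ΔT / R_total = 626 / 0.0087

Q ≈ 72000 W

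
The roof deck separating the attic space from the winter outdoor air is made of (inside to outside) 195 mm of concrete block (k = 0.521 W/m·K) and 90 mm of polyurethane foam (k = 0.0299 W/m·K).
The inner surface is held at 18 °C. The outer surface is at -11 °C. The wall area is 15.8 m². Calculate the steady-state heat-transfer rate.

Using the resistance-network approach (series):
R_concrete block = L/(kA) = 0.195/(0.521×15.8) = 0.02369 K/W
R_polyurethane foam = L/(kA) = 0.09/(0.0299×15.8) = 0.1905 K/W
R_total = 0.2142 K/W
Q = ΔT / R_total = 29 / 0.2142

Q ≈ 135 W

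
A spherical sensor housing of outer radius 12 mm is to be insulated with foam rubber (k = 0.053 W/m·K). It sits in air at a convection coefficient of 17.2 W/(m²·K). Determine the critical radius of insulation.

For a sphere r_cr = 2k/h = 2×0.053/17.2
r_cr = 6.16 mm; since the bare radius (12 mm) is above r_cr, any added insulation will reduce heat loss.

r_cr ≈ 6.16 mm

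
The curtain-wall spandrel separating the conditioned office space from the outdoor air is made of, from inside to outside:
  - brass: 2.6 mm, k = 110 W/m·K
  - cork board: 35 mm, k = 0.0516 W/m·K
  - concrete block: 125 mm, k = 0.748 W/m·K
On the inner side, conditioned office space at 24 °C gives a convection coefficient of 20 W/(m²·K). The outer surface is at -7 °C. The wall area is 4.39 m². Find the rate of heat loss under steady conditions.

Using the resistance-network approach (series):
R_inner film = 1/(h_i·A) = 1/(20×4.39) = 0.01139 K/W
R_brass = L/(kA) = 0.0026/(110×4.39) = 5.384×10^-6 K/W
R_cork board = L/(kA) = 0.035/(0.0516×4.39) = 0.1545 K/W
R_concrete block = L/(kA) = 0.125/(0.748×4.39) = 0.03807 K/W
R_total = 0.204 K/W
Q = ΔT / R_total = 31 / 0.204

Q ≈ 152 W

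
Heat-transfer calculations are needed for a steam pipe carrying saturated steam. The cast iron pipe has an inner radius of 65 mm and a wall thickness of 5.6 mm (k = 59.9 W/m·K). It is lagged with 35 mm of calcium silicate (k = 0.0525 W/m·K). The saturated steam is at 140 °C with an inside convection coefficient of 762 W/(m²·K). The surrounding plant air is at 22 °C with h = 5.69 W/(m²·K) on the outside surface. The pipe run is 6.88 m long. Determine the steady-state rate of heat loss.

Q ≈ 545 W

Cylindrical conduction, so R = ln(r₂/r₁)/(2πkL) per layer, in series:
R_inner film = 1/(h_i·2πr₁L) = 1/(762×2π×0.065×6.88) = 4.67×10^-4 K/W
R_cast iron pipe wall = ln(70.6/65)/(2π×59.9×6.88) = 3.192×10^-5 K/W
R_calcium silicate = ln(105.6/70.6)/(2π×0.0525×6.88) = 0.1774 K/W
R_outer film = 1/(h_o·2πr_oL) = 1/(5.69×2π×0.1056×6.88) = 0.0385 K/W
R_total = 0.2164 K/W
Q = ΔT/R_total = 118/0.2164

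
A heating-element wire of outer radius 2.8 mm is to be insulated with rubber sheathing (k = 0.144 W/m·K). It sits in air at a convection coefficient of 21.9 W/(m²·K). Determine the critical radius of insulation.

r_cr ≈ 6.58 mm

For a cylinder r_cr = k/h = 0.144/21.9
r_cr = 6.58 mm; since the bare radius (2.8 mm) is below r_cr, adding a thin layer of insulation will *increase* heat loss.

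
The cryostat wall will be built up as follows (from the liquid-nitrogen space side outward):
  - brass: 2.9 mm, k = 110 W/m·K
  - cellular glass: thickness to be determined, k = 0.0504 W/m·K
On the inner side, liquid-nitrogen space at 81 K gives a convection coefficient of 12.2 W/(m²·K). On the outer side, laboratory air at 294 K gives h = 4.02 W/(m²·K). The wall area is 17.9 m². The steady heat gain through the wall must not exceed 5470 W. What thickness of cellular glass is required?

L ≈ 18.5 mm

Series thermal resistances:
R_inner film = 1/(h_i·A) = 1/(12.2×17.9) = 0.004579 K/W
R_brass = L/(kA) = 0.0029/(110×17.9) = 1.473×10^-6 K/W
R_outer film = 1/(h_o·A) = 1/(4.02×17.9) = 0.0139 K/W
Sum of the known resistances R_other = 0.01848 K/W
Required total resistance R_tot = ΔT/Q_allow = 213/5470 = 0.03894 K/W
R_cellular glass = R_tot − R_other = 0.02046 K/W
L = R·k·A = 0.02046×0.0504×17.9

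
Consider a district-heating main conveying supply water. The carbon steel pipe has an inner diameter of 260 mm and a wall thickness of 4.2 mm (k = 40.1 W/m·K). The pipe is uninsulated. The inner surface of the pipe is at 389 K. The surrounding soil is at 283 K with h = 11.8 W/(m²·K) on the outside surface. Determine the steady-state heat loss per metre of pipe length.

Treating each annulus and film as a series resistance:
R_carbon steel pipe wall = ln(134.2/130)/(2π×40.1×1) = 1.262×10^-4 K/W
R_outer film = 1/(h_o·2πr_oL) = 1/(11.8×2π×0.1342×1) = 0.1005 K/W
R_total = 0.1006 K/W
Q = ΔT/R_total = 106/0.1006

q′ ≈ 1050 W/m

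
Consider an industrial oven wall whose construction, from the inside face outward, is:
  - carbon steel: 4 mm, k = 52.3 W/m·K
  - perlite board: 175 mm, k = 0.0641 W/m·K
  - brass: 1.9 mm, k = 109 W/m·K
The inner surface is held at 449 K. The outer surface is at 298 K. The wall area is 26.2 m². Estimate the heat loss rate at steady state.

Treating each layer as a thermal resistance in series:
R_carbon steel = L/(kA) = 0.004/(52.3×26.2) = 2.919×10^-6 K/W
R_perlite board = L/(kA) = 0.175/(0.0641×26.2) = 0.1042 K/W
R_brass = L/(kA) = 0.0019/(109×26.2) = 6.653×10^-7 K/W
R_total = 0.1042 K/W
Q = ΔT / R_total = 151 / 0.1042

Q ≈ 1450 W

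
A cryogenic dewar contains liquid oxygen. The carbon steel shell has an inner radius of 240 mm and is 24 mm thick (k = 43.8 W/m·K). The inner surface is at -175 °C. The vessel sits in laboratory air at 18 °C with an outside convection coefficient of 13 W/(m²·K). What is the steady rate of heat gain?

Q ≈ 2180 W

Spherical conduction: R = (1/r_in − 1/r_out)/(4πk) per layer; series-sum.
R_carbon steel shell = (1/0.24 − 1/0.264)/(4π×43.8) = 6.882×10^-4 K/W
R_outer film = 1/(h·4πr_o²) = 1/(13×4π×0.264²) = 0.08783 K/W
R_total = 0.08852 K/W
Q = ΔT/R_total = 193/0.08852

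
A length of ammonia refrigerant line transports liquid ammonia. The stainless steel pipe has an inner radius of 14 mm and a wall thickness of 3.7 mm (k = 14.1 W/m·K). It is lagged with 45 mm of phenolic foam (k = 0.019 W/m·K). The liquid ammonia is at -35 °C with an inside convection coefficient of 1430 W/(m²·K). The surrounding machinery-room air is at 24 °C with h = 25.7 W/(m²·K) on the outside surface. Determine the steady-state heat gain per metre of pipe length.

q′ ≈ 5.51 W/m

For a radial system each layer contributes R = ln(r_out/r_in)/(2πkL); films add R = 1/(hA).
R_inner film = 1/(h_i·2πr₁L) = 1/(1430×2π×0.014×1) = 0.00795 K/W
R_stainless steel pipe wall = ln(17.7/14)/(2π×14.1×1) = 0.002647 K/W
R_phenolic foam = ln(62.7/17.7)/(2π×0.019×1) = 10.59 K/W
R_outer film = 1/(h_o·2πr_oL) = 1/(25.7×2π×0.0627×1) = 0.09877 K/W
R_total = 10.7 K/W
Q = ΔT/R_total = 59/10.7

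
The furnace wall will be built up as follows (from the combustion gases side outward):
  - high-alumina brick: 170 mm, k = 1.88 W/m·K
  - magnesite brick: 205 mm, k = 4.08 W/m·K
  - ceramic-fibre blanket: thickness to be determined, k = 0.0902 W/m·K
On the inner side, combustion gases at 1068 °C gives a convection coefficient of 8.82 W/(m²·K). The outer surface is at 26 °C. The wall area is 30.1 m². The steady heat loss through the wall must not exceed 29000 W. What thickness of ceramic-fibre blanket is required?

Using the resistance-network approach (series):
R_inner film = 1/(h_i·A) = 1/(8.82×30.1) = 0.003767 K/W
R_high-alumina brick = L/(kA) = 0.17/(1.88×30.1) = 0.003004 K/W
R_magnesite brick = L/(kA) = 0.205/(4.08×30.1) = 0.001669 K/W
Sum of the known resistances R_other = 0.00844 K/W
Required total resistance R_tot = ΔT/Q_allow = 1042/29000 = 0.03593 K/W
R_ceramic-fibre blanket = R_tot − R_other = 0.02749 K/W
L = R·k·A = 0.02749×0.0902×30.1

L ≈ 74.6 mm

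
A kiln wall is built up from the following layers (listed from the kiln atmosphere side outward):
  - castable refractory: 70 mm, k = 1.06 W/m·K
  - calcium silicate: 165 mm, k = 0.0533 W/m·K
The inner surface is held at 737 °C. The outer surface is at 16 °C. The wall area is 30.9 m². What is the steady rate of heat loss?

Using the resistance-network approach (series):
R_castable refractory = L/(kA) = 0.07/(1.06×30.9) = 0.002137 K/W
R_calcium silicate = L/(kA) = 0.165/(0.0533×30.9) = 0.1002 K/W
R_total = 0.1023 K/W
Q = ΔT / R_total = 721 / 0.1023

Q ≈ 7050 W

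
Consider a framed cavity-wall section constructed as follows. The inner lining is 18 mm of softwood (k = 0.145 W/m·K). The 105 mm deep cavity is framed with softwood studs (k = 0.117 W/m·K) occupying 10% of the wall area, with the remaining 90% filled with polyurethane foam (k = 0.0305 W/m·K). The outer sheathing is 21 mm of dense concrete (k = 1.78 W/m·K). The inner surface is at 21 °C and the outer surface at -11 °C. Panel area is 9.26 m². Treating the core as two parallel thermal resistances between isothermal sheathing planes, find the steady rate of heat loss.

Q ≈ 105 W

Sheathing layers in series; stud and cavity paths in parallel between them.
R_inner = 0.018/(0.145×9.26) = 0.01341 K/W
R_stud  = 0.105/(0.117×0.1×9.26) = 0.9692 K/W
R_cav   = 0.105/(0.0305×0.9×9.26) = 0.4131 K/W
1/R_core = 1/R_stud + 1/R_cav → R_core = 0.2896 K/W
R_outer = 0.021/(1.78×9.26) = 0.001274 K/W
R_total = 0.3043 K/W
Q = ΔT/R_total = 32/0.3043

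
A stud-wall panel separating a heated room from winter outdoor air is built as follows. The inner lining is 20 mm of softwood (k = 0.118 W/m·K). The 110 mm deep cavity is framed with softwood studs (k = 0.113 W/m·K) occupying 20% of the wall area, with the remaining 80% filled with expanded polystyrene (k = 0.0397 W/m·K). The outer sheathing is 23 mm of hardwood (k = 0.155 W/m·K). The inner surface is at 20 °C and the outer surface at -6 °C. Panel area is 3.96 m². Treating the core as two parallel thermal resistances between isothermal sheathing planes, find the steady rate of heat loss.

Sheathing layers in series; stud and cavity paths in parallel between them.
R_inner = 0.02/(0.118×3.96) = 0.0428 K/W
R_stud  = 0.11/(0.113×0.2×3.96) = 1.229 K/W
R_cav   = 0.11/(0.0397×0.8×3.96) = 0.8746 K/W
1/R_core = 1/R_stud + 1/R_cav → R_core = 0.511 K/W
R_outer = 0.023/(0.155×3.96) = 0.03747 K/W
R_total = 0.5913 K/W
Q = ΔT/R_total = 26/0.5913

Q ≈ 44 W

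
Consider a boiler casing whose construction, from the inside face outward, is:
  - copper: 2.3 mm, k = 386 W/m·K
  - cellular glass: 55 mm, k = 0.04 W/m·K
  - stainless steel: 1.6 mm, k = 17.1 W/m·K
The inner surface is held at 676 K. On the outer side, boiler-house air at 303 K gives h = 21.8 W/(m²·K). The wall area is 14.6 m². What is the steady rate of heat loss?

Treating each layer as a thermal resistance in series:
R_copper = L/(kA) = 0.0023/(386×14.6) = 4.081×10^-7 K/W
R_cellular glass = L/(kA) = 0.055/(0.04×14.6) = 0.09418 K/W
R_stainless steel = L/(kA) = 0.0016/(17.1×14.6) = 6.409×10^-6 K/W
R_outer film = 1/(h_o·A) = 1/(21.8×14.6) = 0.003142 K/W
R_total = 0.09733 K/W
Q = ΔT / R_total = 373 / 0.09733

Q ≈ 3830 W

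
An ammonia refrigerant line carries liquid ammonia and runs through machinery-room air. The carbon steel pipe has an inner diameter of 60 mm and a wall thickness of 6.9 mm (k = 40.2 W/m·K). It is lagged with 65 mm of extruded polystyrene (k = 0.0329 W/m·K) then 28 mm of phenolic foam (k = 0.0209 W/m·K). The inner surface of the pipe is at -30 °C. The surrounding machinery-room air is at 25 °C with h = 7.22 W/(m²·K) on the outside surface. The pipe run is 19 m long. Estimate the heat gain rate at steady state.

Radial resistances (cylindrical: R_cond = ln(r_o/r_i)/(2πkL), R_conv = 1/(h·2πrL)):
R_carbon steel pipe wall = ln(36.9/30)/(2π×40.2×19) = 4.314×10^-5 K/W
R_extruded polystyrene = ln(101.9/36.9)/(2π×0.0329×19) = 0.2586 K/W
R_phenolic foam = ln(129.9/101.9)/(2π×0.0209×19) = 0.0973 K/W
R_outer film = 1/(h_o·2πr_oL) = 1/(7.22×2π×0.1299×19) = 0.008931 K/W
R_total = 0.3649 K/W
Q = ΔT/R_total = 55/0.3649

Q ≈ 151 W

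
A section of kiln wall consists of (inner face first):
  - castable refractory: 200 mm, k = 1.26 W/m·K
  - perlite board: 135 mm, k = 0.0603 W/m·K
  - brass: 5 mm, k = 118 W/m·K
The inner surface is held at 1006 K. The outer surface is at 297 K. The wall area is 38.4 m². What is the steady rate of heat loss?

Treating each layer as a thermal resistance in series:
R_castable refractory = L/(kA) = 0.2/(1.26×38.4) = 0.004134 K/W
R_perlite board = L/(kA) = 0.135/(0.0603×38.4) = 0.0583 K/W
R_brass = L/(kA) = 0.005/(118×38.4) = 1.103×10^-6 K/W
R_total = 0.06244 K/W
Q = ΔT / R_total = 709 / 0.06244

Q ≈ 11400 W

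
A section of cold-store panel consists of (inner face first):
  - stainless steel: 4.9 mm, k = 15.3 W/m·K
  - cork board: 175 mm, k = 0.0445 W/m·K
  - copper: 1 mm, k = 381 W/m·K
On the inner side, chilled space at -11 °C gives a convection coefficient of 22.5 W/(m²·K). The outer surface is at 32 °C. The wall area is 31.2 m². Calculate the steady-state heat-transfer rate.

Thermal resistances in series:
R_inner film = 1/(h_i·A) = 1/(22.5×31.2) = 0.001425 K/W
R_stainless steel = L/(kA) = 0.0049/(15.3×31.2) = 1.026×10^-5 K/W
R_cork board = L/(kA) = 0.175/(0.0445×31.2) = 0.126 K/W
R_copper = L/(kA) = 0.001/(381×31.2) = 8.412×10^-8 K/W
R_total = 0.1275 K/W
Q = ΔT / R_total = 43 / 0.1275

Q ≈ 337 W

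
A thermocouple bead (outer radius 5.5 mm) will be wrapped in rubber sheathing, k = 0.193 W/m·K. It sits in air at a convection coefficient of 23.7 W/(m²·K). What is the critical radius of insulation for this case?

For a sphere r_cr = 2k/h = 2×0.193/23.7
r_cr = 16.3 mm; since the bare radius (5.5 mm) is below r_cr, adding a thin layer of insulation will *increase* heat loss.

r_cr ≈ 16.3 mm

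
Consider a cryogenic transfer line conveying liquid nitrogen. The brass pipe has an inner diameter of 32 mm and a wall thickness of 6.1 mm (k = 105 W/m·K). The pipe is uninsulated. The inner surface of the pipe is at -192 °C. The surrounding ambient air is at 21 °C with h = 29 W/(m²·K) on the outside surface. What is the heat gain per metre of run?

Radial resistances (cylindrical: R_cond = ln(r_o/r_i)/(2πkL), R_conv = 1/(h·2πrL)):
R_brass pipe wall = ln(22.1/16)/(2π×105×1) = 4.896×10^-4 K/W
R_outer film = 1/(h_o·2πr_oL) = 1/(29×2π×0.0221×1) = 0.2483 K/W
R_total = 0.2488 K/W
Q = ΔT/R_total = 213/0.2488

q′ ≈ 856 W/m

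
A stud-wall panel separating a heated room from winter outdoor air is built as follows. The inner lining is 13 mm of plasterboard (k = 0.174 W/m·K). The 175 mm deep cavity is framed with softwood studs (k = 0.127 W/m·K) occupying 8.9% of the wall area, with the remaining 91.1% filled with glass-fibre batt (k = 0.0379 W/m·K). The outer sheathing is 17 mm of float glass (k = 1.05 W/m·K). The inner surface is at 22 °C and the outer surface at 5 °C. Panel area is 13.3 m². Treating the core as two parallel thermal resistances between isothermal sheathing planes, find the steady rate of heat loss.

Q ≈ 57.8 W

Sheathing layers in series; stud and cavity paths in parallel between them.
R_inner = 0.013/(0.174×13.3) = 0.005617 K/W
R_stud  = 0.175/(0.127×0.089×13.3) = 1.164 K/W
R_cav   = 0.175/(0.0379×0.911×13.3) = 0.3811 K/W
1/R_core = 1/R_stud + 1/R_cav → R_core = 0.2871 K/W
R_outer = 0.017/(1.05×13.3) = 0.001217 K/W
R_total = 0.2939 K/W
Q = ΔT/R_total = 17/0.2939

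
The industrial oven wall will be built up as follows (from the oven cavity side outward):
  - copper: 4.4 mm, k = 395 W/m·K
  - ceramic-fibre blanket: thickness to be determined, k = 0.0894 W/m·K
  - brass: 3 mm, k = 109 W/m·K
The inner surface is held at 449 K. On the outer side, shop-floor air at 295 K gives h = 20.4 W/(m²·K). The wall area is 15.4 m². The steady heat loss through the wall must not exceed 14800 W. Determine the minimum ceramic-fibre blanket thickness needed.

Thermal resistances in series:
R_copper = L/(kA) = 0.0044/(395×15.4) = 7.233×10^-7 K/W
R_brass = L/(kA) = 0.003/(109×15.4) = 1.787×10^-6 K/W
R_outer film = 1/(h_o·A) = 1/(20.4×15.4) = 0.003183 K/W
Sum of the known resistances R_other = 0.003186 K/W
Required total resistance R_tot = ΔT/Q_allow = 154/14800 = 0.01041 K/W
R_ceramic-fibre blanket = R_tot − R_other = 0.00722 K/W
L = R·k·A = 0.00722×0.0894×15.4

L ≈ 9.94 mm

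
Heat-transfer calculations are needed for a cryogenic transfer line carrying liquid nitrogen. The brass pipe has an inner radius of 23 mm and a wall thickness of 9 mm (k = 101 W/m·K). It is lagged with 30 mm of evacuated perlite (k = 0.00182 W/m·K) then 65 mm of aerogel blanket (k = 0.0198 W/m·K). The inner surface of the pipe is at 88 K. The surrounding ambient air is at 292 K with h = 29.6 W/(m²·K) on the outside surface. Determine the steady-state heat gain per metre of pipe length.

q′ ≈ 3.21 W/m

Cylindrical conduction, so R = ln(r₂/r₁)/(2πkL) per layer, in series:
R_brass pipe wall = ln(32/23)/(2π×101×1) = 5.204×10^-4 K/W
R_evacuated perlite = ln(62/32)/(2π×0.00182×1) = 57.84 K/W
R_aerogel blanket = ln(127/62)/(2π×0.0198×1) = 5.764 K/W
R_outer film = 1/(h_o·2πr_oL) = 1/(29.6×2π×0.127×1) = 0.04234 K/W
R_total = 63.64 K/W
Q = ΔT/R_total = 204/63.64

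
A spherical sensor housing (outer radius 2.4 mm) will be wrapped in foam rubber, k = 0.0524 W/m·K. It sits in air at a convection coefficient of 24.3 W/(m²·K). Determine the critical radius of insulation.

For a sphere r_cr = 2k/h = 2×0.0524/24.3
r_cr = 4.31 mm; since the bare radius (2.4 mm) is below r_cr, adding a thin layer of insulation will *increase* heat loss.

r_cr ≈ 4.31 mm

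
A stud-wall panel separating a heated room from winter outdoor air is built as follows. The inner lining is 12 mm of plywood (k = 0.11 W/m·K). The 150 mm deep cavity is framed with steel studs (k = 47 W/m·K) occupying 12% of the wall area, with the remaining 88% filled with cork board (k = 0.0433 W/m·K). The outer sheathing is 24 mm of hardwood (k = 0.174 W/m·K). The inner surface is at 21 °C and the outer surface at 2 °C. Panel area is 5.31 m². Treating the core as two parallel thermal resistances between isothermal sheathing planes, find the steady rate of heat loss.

Sheathing layers in series; stud and cavity paths in parallel between them.
R_inner = 0.012/(0.11×5.31) = 0.02054 K/W
R_stud  = 0.15/(47×0.12×5.31) = 0.005009 K/W
R_cav   = 0.15/(0.0433×0.88×5.31) = 0.7414 K/W
1/R_core = 1/R_stud + 1/R_cav → R_core = 0.004975 K/W
R_outer = 0.024/(0.174×5.31) = 0.02598 K/W
R_total = 0.0515 K/W
Q = ΔT/R_total = 19/0.0515

Q ≈ 369 W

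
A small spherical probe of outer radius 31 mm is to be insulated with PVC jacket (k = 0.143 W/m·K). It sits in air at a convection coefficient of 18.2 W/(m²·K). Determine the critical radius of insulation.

r_cr ≈ 15.7 mm

For a sphere r_cr = 2k/h = 2×0.143/18.2
r_cr = 15.7 mm; since the bare radius (31 mm) is above r_cr, any added insulation will reduce heat loss.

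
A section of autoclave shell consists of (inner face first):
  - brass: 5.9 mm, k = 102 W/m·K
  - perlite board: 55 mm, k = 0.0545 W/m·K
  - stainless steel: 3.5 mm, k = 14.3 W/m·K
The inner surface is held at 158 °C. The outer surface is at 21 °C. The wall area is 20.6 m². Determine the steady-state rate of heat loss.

Q ≈ 2800 W

Series thermal resistances:
R_brass = L/(kA) = 0.0059/(102×20.6) = 2.808×10^-6 K/W
R_perlite board = L/(kA) = 0.055/(0.0545×20.6) = 0.04899 K/W
R_stainless steel = L/(kA) = 0.0035/(14.3×20.6) = 1.188×10^-5 K/W
R_total = 0.049 K/W
Q = ΔT / R_total = 137 / 0.049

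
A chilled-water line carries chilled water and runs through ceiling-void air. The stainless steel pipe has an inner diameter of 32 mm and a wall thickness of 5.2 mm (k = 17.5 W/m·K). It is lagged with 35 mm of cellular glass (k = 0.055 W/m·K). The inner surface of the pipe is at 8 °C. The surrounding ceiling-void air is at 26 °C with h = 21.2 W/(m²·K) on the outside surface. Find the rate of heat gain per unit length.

q′ ≈ 6.09 W/m

Cylindrical conduction, so R = ln(r₂/r₁)/(2πkL) per layer, in series:
R_stainless steel pipe wall = ln(21.2/16)/(2π×17.5×1) = 0.002559 K/W
R_cellular glass = ln(56.2/21.2)/(2π×0.055×1) = 2.821 K/W
R_outer film = 1/(h_o·2πr_oL) = 1/(21.2×2π×0.0562×1) = 0.1336 K/W
R_total = 2.957 K/W
Q = ΔT/R_total = 18/2.957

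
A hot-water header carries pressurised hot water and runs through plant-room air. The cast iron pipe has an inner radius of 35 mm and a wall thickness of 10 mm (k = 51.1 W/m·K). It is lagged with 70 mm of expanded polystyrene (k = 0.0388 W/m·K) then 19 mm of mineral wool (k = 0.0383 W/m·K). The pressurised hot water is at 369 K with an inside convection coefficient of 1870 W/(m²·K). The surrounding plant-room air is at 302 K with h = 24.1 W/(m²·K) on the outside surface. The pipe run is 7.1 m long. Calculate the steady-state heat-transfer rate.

Q ≈ 105 W

For a radial system each layer contributes R = ln(r_out/r_in)/(2πkL); films add R = 1/(hA).
R_inner film = 1/(h_i·2πr₁L) = 1/(1870×2π×0.035×7.1) = 3.425×10^-4 K/W
R_cast iron pipe wall = ln(45/35)/(2π×51.1×7.1) = 1.102×10^-4 K/W
R_expanded polystyrene = ln(115/45)/(2π×0.0388×7.1) = 0.5421 K/W
R_mineral wool = ln(134/115)/(2π×0.0383×7.1) = 0.08949 K/W
R_outer film = 1/(h_o·2πr_oL) = 1/(24.1×2π×0.134×7.1) = 0.006941 K/W
R_total = 0.639 K/W
Q = ΔT/R_total = 67/0.639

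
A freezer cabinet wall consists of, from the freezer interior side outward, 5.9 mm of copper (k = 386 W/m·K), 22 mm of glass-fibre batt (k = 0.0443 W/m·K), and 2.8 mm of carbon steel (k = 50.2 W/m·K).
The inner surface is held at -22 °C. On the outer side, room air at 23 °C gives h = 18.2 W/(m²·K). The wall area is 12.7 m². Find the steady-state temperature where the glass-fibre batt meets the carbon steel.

Model the wall as resistances in series:
R_copper = L/(kA) = 0.0059/(386×12.7) = 1.204×10^-6 K/W
R_glass-fibre batt = L/(kA) = 0.022/(0.0443×12.7) = 0.0391 K/W
R_carbon steel = L/(kA) = 0.0028/(50.2×12.7) = 4.392×10^-6 K/W
R_outer film = 1/(h_o·A) = 1/(18.2×12.7) = 0.004326 K/W
R_total = 0.04344 K/W;  Q = ΔT/R_total = 45/0.04344 = 1036 W
T_interface = T_inner + Q·ΣR(inner→interface) = -22 + 1040×0.0391

T ≈ 18.5 °C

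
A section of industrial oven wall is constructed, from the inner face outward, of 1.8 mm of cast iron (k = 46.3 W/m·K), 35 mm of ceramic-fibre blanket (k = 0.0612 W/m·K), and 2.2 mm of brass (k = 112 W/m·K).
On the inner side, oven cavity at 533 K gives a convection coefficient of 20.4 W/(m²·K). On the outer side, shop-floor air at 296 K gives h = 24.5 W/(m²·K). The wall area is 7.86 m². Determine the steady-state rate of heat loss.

Q ≈ 2810 W

Treating each layer as a thermal resistance in series:
R_inner film = 1/(h_i·A) = 1/(20.4×7.86) = 0.006237 K/W
R_cast iron = L/(kA) = 0.0018/(46.3×7.86) = 4.946×10^-6 K/W
R_ceramic-fibre blanket = L/(kA) = 0.035/(0.0612×7.86) = 0.07276 K/W
R_brass = L/(kA) = 0.0022/(112×7.86) = 2.499×10^-6 K/W
R_outer film = 1/(h_o·A) = 1/(24.5×7.86) = 0.005193 K/W
R_total = 0.0842 K/W
Q = ΔT / R_total = 237 / 0.0842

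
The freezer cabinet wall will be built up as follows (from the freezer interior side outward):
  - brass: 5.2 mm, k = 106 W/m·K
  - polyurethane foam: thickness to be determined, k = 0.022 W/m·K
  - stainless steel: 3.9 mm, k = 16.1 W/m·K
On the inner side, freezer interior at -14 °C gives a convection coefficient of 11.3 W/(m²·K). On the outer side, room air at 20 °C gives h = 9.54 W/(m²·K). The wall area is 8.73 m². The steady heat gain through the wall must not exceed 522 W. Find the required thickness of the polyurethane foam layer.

L ≈ 8.25 mm

Series thermal resistances:
R_inner film = 1/(h_i·A) = 1/(11.3×8.73) = 0.01014 K/W
R_brass = L/(kA) = 0.0052/(106×8.73) = 5.619×10^-6 K/W
R_stainless steel = L/(kA) = 0.0039/(16.1×8.73) = 2.775×10^-5 K/W
R_outer film = 1/(h_o·A) = 1/(9.54×8.73) = 0.01201 K/W
Sum of the known resistances R_other = 0.02218 K/W
Required total resistance R_tot = ΔT/Q_allow = 34/522 = 0.06513 K/W
R_polyurethane foam = R_tot − R_other = 0.04296 K/W
L = R·k·A = 0.04296×0.022×8.73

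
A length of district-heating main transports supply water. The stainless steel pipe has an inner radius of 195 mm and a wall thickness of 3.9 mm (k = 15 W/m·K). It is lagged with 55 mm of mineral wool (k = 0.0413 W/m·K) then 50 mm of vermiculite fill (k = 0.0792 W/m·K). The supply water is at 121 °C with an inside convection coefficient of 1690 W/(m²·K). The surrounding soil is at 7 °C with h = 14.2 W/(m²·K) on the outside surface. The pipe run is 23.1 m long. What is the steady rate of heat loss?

Cylindrical conduction, so R = ln(r₂/r₁)/(2πkL) per layer, in series:
R_inner film = 1/(h_i·2πr₁L) = 1/(1690×2π×0.195×23.1) = 2.091×10^-5 K/W
R_stainless steel pipe wall = ln(198.9/195)/(2π×15×23.1) = 9.096×10^-6 K/W
R_mineral wool = ln(253.9/198.9)/(2π×0.0413×23.1) = 0.04073 K/W
R_vermiculite fill = ln(303.9/253.9)/(2π×0.0792×23.1) = 0.01564 K/W
R_outer film = 1/(h_o·2πr_oL) = 1/(14.2×2π×0.3039×23.1) = 0.001597 K/W
R_total = 0.05799 K/W
Q = ΔT/R_total = 114/0.05799

Q ≈ 1970 W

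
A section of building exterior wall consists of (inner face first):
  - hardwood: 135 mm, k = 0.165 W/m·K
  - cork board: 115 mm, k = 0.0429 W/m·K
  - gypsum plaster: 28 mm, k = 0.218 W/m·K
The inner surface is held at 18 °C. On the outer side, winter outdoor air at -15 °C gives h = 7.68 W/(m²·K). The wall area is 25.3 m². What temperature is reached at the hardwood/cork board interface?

T ≈ 10.8 °C

Model the wall as resistances in series:
R_hardwood = L/(kA) = 0.135/(0.165×25.3) = 0.03234 K/W
R_cork board = L/(kA) = 0.115/(0.0429×25.3) = 0.106 K/W
R_gypsum plaster = L/(kA) = 0.028/(0.218×25.3) = 0.005077 K/W
R_outer film = 1/(h_o·A) = 1/(7.68×25.3) = 0.005147 K/W
R_total = 0.1485 K/W;  Q = ΔT/R_total = 33/0.1485 = 222.2 W
T_interface = T_inner − Q·ΣR(inner→interface) = 18 − 222×0.03234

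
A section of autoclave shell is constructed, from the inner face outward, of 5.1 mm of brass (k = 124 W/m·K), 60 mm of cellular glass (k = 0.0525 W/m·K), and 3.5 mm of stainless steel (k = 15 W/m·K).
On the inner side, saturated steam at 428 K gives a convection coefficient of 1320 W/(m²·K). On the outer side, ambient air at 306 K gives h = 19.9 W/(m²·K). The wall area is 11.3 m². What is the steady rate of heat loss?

Q ≈ 1150 W

Series thermal resistances:
R_inner film = 1/(h_i·A) = 1/(1320×11.3) = 6.704×10^-5 K/W
R_brass = L/(kA) = 0.0051/(124×11.3) = 3.64×10^-6 K/W
R_cellular glass = L/(kA) = 0.06/(0.0525×11.3) = 0.1011 K/W
R_stainless steel = L/(kA) = 0.0035/(15×11.3) = 2.065×10^-5 K/W
R_outer film = 1/(h_o·A) = 1/(19.9×11.3) = 0.004447 K/W
R_total = 0.1057 K/W
Q = ΔT / R_total = 122 / 0.1057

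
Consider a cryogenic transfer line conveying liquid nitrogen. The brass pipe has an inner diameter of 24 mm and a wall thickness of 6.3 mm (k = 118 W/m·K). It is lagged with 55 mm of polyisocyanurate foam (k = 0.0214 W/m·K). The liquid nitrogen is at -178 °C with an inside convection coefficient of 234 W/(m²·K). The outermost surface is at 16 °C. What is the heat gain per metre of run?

q′ ≈ 18.7 W/m

Per-layer cylindrical resistances, series-summed:
R_inner film = 1/(h_i·2πr₁L) = 1/(234×2π×0.012×1) = 0.05668 K/W
R_brass pipe wall = ln(18.3/12)/(2π×118×1) = 5.692×10^-4 K/W
R_polyisocyanurate foam = ln(73.3/18.3)/(2π×0.0214×1) = 10.32 K/W
R_total = 10.38 K/W
Q = ΔT/R_total = 194/10.38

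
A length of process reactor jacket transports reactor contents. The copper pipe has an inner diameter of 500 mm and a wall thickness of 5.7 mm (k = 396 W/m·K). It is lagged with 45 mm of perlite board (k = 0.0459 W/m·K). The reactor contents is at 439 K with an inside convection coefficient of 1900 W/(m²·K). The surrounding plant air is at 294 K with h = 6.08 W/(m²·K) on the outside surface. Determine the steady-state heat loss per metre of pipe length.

q′ ≈ 223 W/m

Cylindrical conduction, so R = ln(r₂/r₁)/(2πkL) per layer, in series:
R_inner film = 1/(h_i·2πr₁L) = 1/(1900×2π×0.25×1) = 3.351×10^-4 K/W
R_copper pipe wall = ln(255.7/250)/(2π×396×1) = 9.061×10^-6 K/W
R_perlite board = ln(300.7/255.7)/(2π×0.0459×1) = 0.5621 K/W
R_outer film = 1/(h_o·2πr_oL) = 1/(6.08×2π×0.3007×1) = 0.08705 K/W
R_total = 0.6495 K/W
Q = ΔT/R_total = 145/0.6495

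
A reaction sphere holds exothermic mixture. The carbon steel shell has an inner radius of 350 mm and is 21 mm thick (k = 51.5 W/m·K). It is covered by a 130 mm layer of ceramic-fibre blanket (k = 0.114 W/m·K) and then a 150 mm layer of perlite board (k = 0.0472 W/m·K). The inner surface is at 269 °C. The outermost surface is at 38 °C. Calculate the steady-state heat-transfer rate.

Q ≈ 183 W

Spherical conduction: R = (1/r_in − 1/r_out)/(4πk) per layer; series-sum.
R_carbon steel shell = (1/0.35 − 1/0.371)/(4π×51.5) = 2.499×10^-4 K/W
R_ceramic-fibre blanket = (1/0.371 − 1/0.501)/(4π×0.114) = 0.4882 K/W
R_perlite board = (1/0.501 − 1/0.651)/(4π×0.0472) = 0.7754 K/W
R_total = 1.264 K/W
Q = ΔT/R_total = 231/1.264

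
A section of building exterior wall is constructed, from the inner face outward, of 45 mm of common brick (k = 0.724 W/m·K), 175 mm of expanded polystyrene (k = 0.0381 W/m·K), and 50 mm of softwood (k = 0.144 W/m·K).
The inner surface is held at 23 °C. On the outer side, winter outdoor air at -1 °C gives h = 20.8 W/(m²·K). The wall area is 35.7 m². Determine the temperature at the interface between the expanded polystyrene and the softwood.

T ≈ 0.878 °C

Series thermal resistances:
R_common brick = L/(kA) = 0.045/(0.724×35.7) = 0.001741 K/W
R_expanded polystyrene = L/(kA) = 0.175/(0.0381×35.7) = 0.1287 K/W
R_softwood = L/(kA) = 0.05/(0.144×35.7) = 0.009726 K/W
R_outer film = 1/(h_o·A) = 1/(20.8×35.7) = 0.001347 K/W
R_total = 0.1415 K/W;  Q = ΔT/R_total = 24/0.1415 = 169.6 W
T_interface = T_inner − Q·ΣR(inner→interface) = 23 − 170×0.1304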